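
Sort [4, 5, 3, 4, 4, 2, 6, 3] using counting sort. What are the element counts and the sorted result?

Count array: [0, 0, 1, 2, 3, 1, 1]
(count[i] = number of elements equal to i)
Cumulative count: [0, 0, 1, 3, 6, 7, 8]
Sorted: [2, 3, 3, 4, 4, 4, 5, 6]


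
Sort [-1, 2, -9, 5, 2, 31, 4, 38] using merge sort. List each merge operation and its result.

Divide and conquer:
  Merge [-1] + [2] -> [-1, 2]
  Merge [-9] + [5] -> [-9, 5]
  Merge [-1, 2] + [-9, 5] -> [-9, -1, 2, 5]
  Merge [2] + [31] -> [2, 31]
  Merge [4] + [38] -> [4, 38]
  Merge [2, 31] + [4, 38] -> [2, 4, 31, 38]
  Merge [-9, -1, 2, 5] + [2, 4, 31, 38] -> [-9, -1, 2, 2, 4, 5, 31, 38]


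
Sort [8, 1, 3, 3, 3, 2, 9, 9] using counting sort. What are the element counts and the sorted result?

Count array: [0, 1, 1, 3, 0, 0, 0, 0, 1, 2]
(count[i] = number of elements equal to i)
Cumulative count: [0, 1, 2, 5, 5, 5, 5, 5, 6, 8]
Sorted: [1, 2, 3, 3, 3, 8, 9, 9]


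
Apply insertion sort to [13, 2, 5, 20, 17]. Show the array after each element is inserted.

First element 13 is already 'sorted'
Insert 2: shifted 1 elements -> [2, 13, 5, 20, 17]
Insert 5: shifted 1 elements -> [2, 5, 13, 20, 17]
Insert 20: shifted 0 elements -> [2, 5, 13, 20, 17]
Insert 17: shifted 1 elements -> [2, 5, 13, 17, 20]


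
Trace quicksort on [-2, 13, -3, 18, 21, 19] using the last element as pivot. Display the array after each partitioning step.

Partition 1: pivot=19 at index 4 -> [-2, 13, -3, 18, 19, 21]
Partition 2: pivot=18 at index 3 -> [-2, 13, -3, 18, 19, 21]
Partition 3: pivot=-3 at index 0 -> [-3, 13, -2, 18, 19, 21]
Partition 4: pivot=-2 at index 1 -> [-3, -2, 13, 18, 19, 21]


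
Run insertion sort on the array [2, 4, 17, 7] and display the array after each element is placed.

First element 2 is already 'sorted'
Insert 4: shifted 0 elements -> [2, 4, 17, 7]
Insert 17: shifted 0 elements -> [2, 4, 17, 7]
Insert 7: shifted 1 elements -> [2, 4, 7, 17]


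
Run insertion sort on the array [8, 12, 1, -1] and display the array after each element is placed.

First element 8 is already 'sorted'
Insert 12: shifted 0 elements -> [8, 12, 1, -1]
Insert 1: shifted 2 elements -> [1, 8, 12, -1]
Insert -1: shifted 3 elements -> [-1, 1, 8, 12]


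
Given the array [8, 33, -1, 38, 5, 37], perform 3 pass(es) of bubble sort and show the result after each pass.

After pass 1: [8, -1, 33, 5, 37, 38] (3 swaps)
After pass 2: [-1, 8, 5, 33, 37, 38] (2 swaps)
After pass 3: [-1, 5, 8, 33, 37, 38] (1 swaps)
Total swaps: 6


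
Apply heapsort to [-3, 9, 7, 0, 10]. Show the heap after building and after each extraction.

Build heap: [10, 9, 7, 0, -3]
Extract 10: [9, 0, 7, -3, 10]
Extract 9: [7, 0, -3, 9, 10]
Extract 7: [0, -3, 7, 9, 10]
Extract 0: [-3, 0, 7, 9, 10]


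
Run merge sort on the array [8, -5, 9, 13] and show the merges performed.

Divide and conquer:
  Merge [8] + [-5] -> [-5, 8]
  Merge [9] + [13] -> [9, 13]
  Merge [-5, 8] + [9, 13] -> [-5, 8, 9, 13]


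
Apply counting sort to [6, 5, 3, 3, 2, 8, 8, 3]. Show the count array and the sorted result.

Count array: [0, 0, 1, 3, 0, 1, 1, 0, 2]
(count[i] = number of elements equal to i)
Cumulative count: [0, 0, 1, 4, 4, 5, 6, 6, 8]
Sorted: [2, 3, 3, 3, 5, 6, 8, 8]


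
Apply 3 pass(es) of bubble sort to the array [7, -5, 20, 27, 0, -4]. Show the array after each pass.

After pass 1: [-5, 7, 20, 0, -4, 27] (3 swaps)
After pass 2: [-5, 7, 0, -4, 20, 27] (2 swaps)
After pass 3: [-5, 0, -4, 7, 20, 27] (2 swaps)
Total swaps: 7


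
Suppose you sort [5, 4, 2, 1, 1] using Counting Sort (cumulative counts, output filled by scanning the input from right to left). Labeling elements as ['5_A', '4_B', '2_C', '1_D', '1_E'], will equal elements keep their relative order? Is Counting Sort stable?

Trace Counting Sort on the labeled array (the key is the number; the letter only tracks identity):
  Counts for values 0..5: [0, 2, 1, 0, 1, 1]
  Cumulative counts: [0, 2, 3, 3, 4, 5]
  Scan right to left: place 1_E at output index 1
  Scan right to left: place 1_D at output index 0
  Scan right to left: place 2_C at output index 2
  Scan right to left: place 4_B at output index 3
  Scan right to left: place 5_A at output index 4
  Output: [1_D, 1_E, 2_C, 4_B, 5_A]
Equal keys:
  value 1: originally 1_D, 1_E; after sorting 1_D, 1_E -> order preserved
All equal keys kept their original relative order. Counting Sort is stable: scanning the input right to left with decreasing cumulative counts places later duplicates at later output positions.
Answer: Stable


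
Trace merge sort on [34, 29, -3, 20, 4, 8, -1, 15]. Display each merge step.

Divide and conquer:
  Merge [34] + [29] -> [29, 34]
  Merge [-3] + [20] -> [-3, 20]
  Merge [29, 34] + [-3, 20] -> [-3, 20, 29, 34]
  Merge [4] + [8] -> [4, 8]
  Merge [-1] + [15] -> [-1, 15]
  Merge [4, 8] + [-1, 15] -> [-1, 4, 8, 15]
  Merge [-3, 20, 29, 34] + [-1, 4, 8, 15] -> [-3, -1, 4, 8, 15, 20, 29, 34]


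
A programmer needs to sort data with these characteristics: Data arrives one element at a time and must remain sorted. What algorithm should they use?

Best choice: Insertion sort
Reason: Insertion sort naturally handles online/streaming input by inserting each new element into sorted position


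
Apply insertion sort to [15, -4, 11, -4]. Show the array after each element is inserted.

First element 15 is already 'sorted'
Insert -4: shifted 1 elements -> [-4, 15, 11, -4]
Insert 11: shifted 1 elements -> [-4, 11, 15, -4]
Insert -4: shifted 2 elements -> [-4, -4, 11, 15]


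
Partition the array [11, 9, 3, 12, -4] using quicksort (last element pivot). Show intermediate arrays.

Partition 1: pivot=-4 at index 0 -> [-4, 9, 3, 12, 11]
Partition 2: pivot=11 at index 3 -> [-4, 9, 3, 11, 12]
Partition 3: pivot=3 at index 1 -> [-4, 3, 9, 11, 12]


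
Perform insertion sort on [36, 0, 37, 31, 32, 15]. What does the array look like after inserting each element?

First element 36 is already 'sorted'
Insert 0: shifted 1 elements -> [0, 36, 37, 31, 32, 15]
Insert 37: shifted 0 elements -> [0, 36, 37, 31, 32, 15]
Insert 31: shifted 2 elements -> [0, 31, 36, 37, 32, 15]
Insert 32: shifted 2 elements -> [0, 31, 32, 36, 37, 15]
Insert 15: shifted 4 elements -> [0, 15, 31, 32, 36, 37]


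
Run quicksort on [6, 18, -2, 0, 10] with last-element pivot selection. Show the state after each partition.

Partition 1: pivot=10 at index 3 -> [6, -2, 0, 10, 18]
Partition 2: pivot=0 at index 1 -> [-2, 0, 6, 10, 18]


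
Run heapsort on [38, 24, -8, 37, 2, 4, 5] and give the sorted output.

Build heap: [38, 37, 5, 24, 2, 4, -8]
Extract 38: [37, 24, 5, -8, 2, 4, 38]
Extract 37: [24, 4, 5, -8, 2, 37, 38]
Extract 24: [5, 4, 2, -8, 24, 37, 38]
Extract 5: [4, -8, 2, 5, 24, 37, 38]
Extract 4: [2, -8, 4, 5, 24, 37, 38]
Extract 2: [-8, 2, 4, 5, 24, 37, 38]


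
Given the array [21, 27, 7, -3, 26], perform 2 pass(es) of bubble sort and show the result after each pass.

After pass 1: [21, 7, -3, 26, 27] (3 swaps)
After pass 2: [7, -3, 21, 26, 27] (2 swaps)
Total swaps: 5


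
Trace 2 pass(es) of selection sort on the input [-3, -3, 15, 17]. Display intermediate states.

Pass 1: Select minimum -3 at index 0, swap -> [-3, -3, 15, 17]
Pass 2: Select minimum -3 at index 1, swap -> [-3, -3, 15, 17]


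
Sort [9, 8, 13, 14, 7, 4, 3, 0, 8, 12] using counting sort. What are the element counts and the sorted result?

Count array: [1, 0, 0, 1, 1, 0, 0, 1, 2, 1, 0, 0, 1, 1, 1]
(count[i] = number of elements equal to i)
Cumulative count: [1, 1, 1, 2, 3, 3, 3, 4, 6, 7, 7, 7, 8, 9, 10]
Sorted: [0, 3, 4, 7, 8, 8, 9, 12, 13, 14]


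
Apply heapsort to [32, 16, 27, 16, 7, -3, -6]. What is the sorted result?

Build heap: [32, 16, 27, 16, 7, -3, -6]
Extract 32: [27, 16, -3, 16, 7, -6, 32]
Extract 27: [16, 16, -3, -6, 7, 27, 32]
Extract 16: [16, 7, -3, -6, 16, 27, 32]
Extract 16: [7, -6, -3, 16, 16, 27, 32]
Extract 7: [-3, -6, 7, 16, 16, 27, 32]
Extract -3: [-6, -3, 7, 16, 16, 27, 32]


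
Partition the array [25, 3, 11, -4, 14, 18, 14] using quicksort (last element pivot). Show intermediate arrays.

Partition 1: pivot=14 at index 4 -> [3, 11, -4, 14, 14, 18, 25]
Partition 2: pivot=14 at index 3 -> [3, 11, -4, 14, 14, 18, 25]
Partition 3: pivot=-4 at index 0 -> [-4, 11, 3, 14, 14, 18, 25]
Partition 4: pivot=3 at index 1 -> [-4, 3, 11, 14, 14, 18, 25]
Partition 5: pivot=25 at index 6 -> [-4, 3, 11, 14, 14, 18, 25]


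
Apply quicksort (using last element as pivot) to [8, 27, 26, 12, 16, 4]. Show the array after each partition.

Partition 1: pivot=4 at index 0 -> [4, 27, 26, 12, 16, 8]
Partition 2: pivot=8 at index 1 -> [4, 8, 26, 12, 16, 27]
Partition 3: pivot=27 at index 5 -> [4, 8, 26, 12, 16, 27]
Partition 4: pivot=16 at index 3 -> [4, 8, 12, 16, 26, 27]


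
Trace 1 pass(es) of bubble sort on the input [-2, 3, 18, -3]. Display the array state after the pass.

After pass 1: [-2, 3, -3, 18] (1 swaps)
Total swaps: 1


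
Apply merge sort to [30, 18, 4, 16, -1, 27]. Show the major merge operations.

Divide and conquer:
  Merge [18] + [4] -> [4, 18]
  Merge [30] + [4, 18] -> [4, 18, 30]
  Merge [-1] + [27] -> [-1, 27]
  Merge [16] + [-1, 27] -> [-1, 16, 27]
  Merge [4, 18, 30] + [-1, 16, 27] -> [-1, 4, 16, 18, 27, 30]


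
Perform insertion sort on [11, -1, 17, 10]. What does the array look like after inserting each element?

First element 11 is already 'sorted'
Insert -1: shifted 1 elements -> [-1, 11, 17, 10]
Insert 17: shifted 0 elements -> [-1, 11, 17, 10]
Insert 10: shifted 2 elements -> [-1, 10, 11, 17]


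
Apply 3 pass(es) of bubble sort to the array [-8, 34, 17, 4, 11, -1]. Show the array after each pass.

After pass 1: [-8, 17, 4, 11, -1, 34] (4 swaps)
After pass 2: [-8, 4, 11, -1, 17, 34] (3 swaps)
After pass 3: [-8, 4, -1, 11, 17, 34] (1 swaps)
Total swaps: 8


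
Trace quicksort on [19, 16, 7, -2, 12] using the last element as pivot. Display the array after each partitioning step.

Partition 1: pivot=12 at index 2 -> [7, -2, 12, 16, 19]
Partition 2: pivot=-2 at index 0 -> [-2, 7, 12, 16, 19]
Partition 3: pivot=19 at index 4 -> [-2, 7, 12, 16, 19]


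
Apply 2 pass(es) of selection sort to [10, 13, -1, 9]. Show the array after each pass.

Pass 1: Select minimum -1 at index 2, swap -> [-1, 13, 10, 9]
Pass 2: Select minimum 9 at index 3, swap -> [-1, 9, 10, 13]


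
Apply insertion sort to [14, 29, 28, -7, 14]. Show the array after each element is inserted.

First element 14 is already 'sorted'
Insert 29: shifted 0 elements -> [14, 29, 28, -7, 14]
Insert 28: shifted 1 elements -> [14, 28, 29, -7, 14]
Insert -7: shifted 3 elements -> [-7, 14, 28, 29, 14]
Insert 14: shifted 2 elements -> [-7, 14, 14, 28, 29]


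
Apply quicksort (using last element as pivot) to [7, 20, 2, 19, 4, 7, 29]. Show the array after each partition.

Partition 1: pivot=29 at index 6 -> [7, 20, 2, 19, 4, 7, 29]
Partition 2: pivot=7 at index 3 -> [7, 2, 4, 7, 20, 19, 29]
Partition 3: pivot=4 at index 1 -> [2, 4, 7, 7, 20, 19, 29]
Partition 4: pivot=19 at index 4 -> [2, 4, 7, 7, 19, 20, 29]


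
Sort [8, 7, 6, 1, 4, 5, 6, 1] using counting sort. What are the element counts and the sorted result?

Count array: [0, 2, 0, 0, 1, 1, 2, 1, 1]
(count[i] = number of elements equal to i)
Cumulative count: [0, 2, 2, 2, 3, 4, 6, 7, 8]
Sorted: [1, 1, 4, 5, 6, 6, 7, 8]


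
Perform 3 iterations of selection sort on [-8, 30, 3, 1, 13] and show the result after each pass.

Pass 1: Select minimum -8 at index 0, swap -> [-8, 30, 3, 1, 13]
Pass 2: Select minimum 1 at index 3, swap -> [-8, 1, 3, 30, 13]
Pass 3: Select minimum 3 at index 2, swap -> [-8, 1, 3, 30, 13]


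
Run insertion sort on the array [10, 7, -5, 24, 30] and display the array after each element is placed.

First element 10 is already 'sorted'
Insert 7: shifted 1 elements -> [7, 10, -5, 24, 30]
Insert -5: shifted 2 elements -> [-5, 7, 10, 24, 30]
Insert 24: shifted 0 elements -> [-5, 7, 10, 24, 30]
Insert 30: shifted 0 elements -> [-5, 7, 10, 24, 30]


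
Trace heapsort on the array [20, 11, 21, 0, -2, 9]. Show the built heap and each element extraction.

Build heap: [21, 11, 20, 0, -2, 9]
Extract 21: [20, 11, 9, 0, -2, 21]
Extract 20: [11, 0, 9, -2, 20, 21]
Extract 11: [9, 0, -2, 11, 20, 21]
Extract 9: [0, -2, 9, 11, 20, 21]
Extract 0: [-2, 0, 9, 11, 20, 21]


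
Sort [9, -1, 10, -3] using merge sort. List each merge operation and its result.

Divide and conquer:
  Merge [9] + [-1] -> [-1, 9]
  Merge [10] + [-3] -> [-3, 10]
  Merge [-1, 9] + [-3, 10] -> [-3, -1, 9, 10]


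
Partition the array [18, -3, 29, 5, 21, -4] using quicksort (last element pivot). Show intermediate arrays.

Partition 1: pivot=-4 at index 0 -> [-4, -3, 29, 5, 21, 18]
Partition 2: pivot=18 at index 3 -> [-4, -3, 5, 18, 21, 29]
Partition 3: pivot=5 at index 2 -> [-4, -3, 5, 18, 21, 29]
Partition 4: pivot=29 at index 5 -> [-4, -3, 5, 18, 21, 29]


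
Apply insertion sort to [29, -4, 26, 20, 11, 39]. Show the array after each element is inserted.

First element 29 is already 'sorted'
Insert -4: shifted 1 elements -> [-4, 29, 26, 20, 11, 39]
Insert 26: shifted 1 elements -> [-4, 26, 29, 20, 11, 39]
Insert 20: shifted 2 elements -> [-4, 20, 26, 29, 11, 39]
Insert 11: shifted 3 elements -> [-4, 11, 20, 26, 29, 39]
Insert 39: shifted 0 elements -> [-4, 11, 20, 26, 29, 39]


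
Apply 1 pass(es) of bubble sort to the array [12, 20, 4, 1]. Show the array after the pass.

After pass 1: [12, 4, 1, 20] (2 swaps)
Total swaps: 2


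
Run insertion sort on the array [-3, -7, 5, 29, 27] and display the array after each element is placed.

First element -3 is already 'sorted'
Insert -7: shifted 1 elements -> [-7, -3, 5, 29, 27]
Insert 5: shifted 0 elements -> [-7, -3, 5, 29, 27]
Insert 29: shifted 0 elements -> [-7, -3, 5, 29, 27]
Insert 27: shifted 1 elements -> [-7, -3, 5, 27, 29]


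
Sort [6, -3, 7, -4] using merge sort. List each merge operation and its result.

Divide and conquer:
  Merge [6] + [-3] -> [-3, 6]
  Merge [7] + [-4] -> [-4, 7]
  Merge [-3, 6] + [-4, 7] -> [-4, -3, 6, 7]


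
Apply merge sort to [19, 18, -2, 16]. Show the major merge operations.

Divide and conquer:
  Merge [19] + [18] -> [18, 19]
  Merge [-2] + [16] -> [-2, 16]
  Merge [18, 19] + [-2, 16] -> [-2, 16, 18, 19]


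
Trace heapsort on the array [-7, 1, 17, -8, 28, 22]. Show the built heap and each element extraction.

Build heap: [28, 1, 22, -8, -7, 17]
Extract 28: [22, 1, 17, -8, -7, 28]
Extract 22: [17, 1, -7, -8, 22, 28]
Extract 17: [1, -8, -7, 17, 22, 28]
Extract 1: [-7, -8, 1, 17, 22, 28]
Extract -7: [-8, -7, 1, 17, 22, 28]


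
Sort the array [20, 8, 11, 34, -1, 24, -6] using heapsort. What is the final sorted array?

Build heap: [34, 20, 24, 8, -1, 11, -6]
Extract 34: [24, 20, 11, 8, -1, -6, 34]
Extract 24: [20, 8, 11, -6, -1, 24, 34]
Extract 20: [11, 8, -1, -6, 20, 24, 34]
Extract 11: [8, -6, -1, 11, 20, 24, 34]
Extract 8: [-1, -6, 8, 11, 20, 24, 34]
Extract -1: [-6, -1, 8, 11, 20, 24, 34]


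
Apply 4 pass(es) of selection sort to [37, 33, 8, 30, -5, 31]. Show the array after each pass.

Pass 1: Select minimum -5 at index 4, swap -> [-5, 33, 8, 30, 37, 31]
Pass 2: Select minimum 8 at index 2, swap -> [-5, 8, 33, 30, 37, 31]
Pass 3: Select minimum 30 at index 3, swap -> [-5, 8, 30, 33, 37, 31]
Pass 4: Select minimum 31 at index 5, swap -> [-5, 8, 30, 31, 37, 33]


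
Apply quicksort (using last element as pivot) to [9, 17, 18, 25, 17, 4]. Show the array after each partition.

Partition 1: pivot=4 at index 0 -> [4, 17, 18, 25, 17, 9]
Partition 2: pivot=9 at index 1 -> [4, 9, 18, 25, 17, 17]
Partition 3: pivot=17 at index 3 -> [4, 9, 17, 17, 18, 25]
Partition 4: pivot=25 at index 5 -> [4, 9, 17, 17, 18, 25]


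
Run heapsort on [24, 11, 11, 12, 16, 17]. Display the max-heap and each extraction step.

Build heap: [24, 16, 17, 12, 11, 11]
Extract 24: [17, 16, 11, 12, 11, 24]
Extract 17: [16, 12, 11, 11, 17, 24]
Extract 16: [12, 11, 11, 16, 17, 24]
Extract 12: [11, 11, 12, 16, 17, 24]
Extract 11: [11, 11, 12, 16, 17, 24]


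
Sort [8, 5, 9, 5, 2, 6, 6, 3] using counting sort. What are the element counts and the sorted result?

Count array: [0, 0, 1, 1, 0, 2, 2, 0, 1, 1]
(count[i] = number of elements equal to i)
Cumulative count: [0, 0, 1, 2, 2, 4, 6, 6, 7, 8]
Sorted: [2, 3, 5, 5, 6, 6, 8, 9]


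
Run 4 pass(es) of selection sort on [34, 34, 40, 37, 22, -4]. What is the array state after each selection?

Pass 1: Select minimum -4 at index 5, swap -> [-4, 34, 40, 37, 22, 34]
Pass 2: Select minimum 22 at index 4, swap -> [-4, 22, 40, 37, 34, 34]
Pass 3: Select minimum 34 at index 4, swap -> [-4, 22, 34, 37, 40, 34]
Pass 4: Select minimum 34 at index 5, swap -> [-4, 22, 34, 34, 40, 37]


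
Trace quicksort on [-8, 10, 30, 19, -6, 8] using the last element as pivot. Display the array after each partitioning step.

Partition 1: pivot=8 at index 2 -> [-8, -6, 8, 19, 10, 30]
Partition 2: pivot=-6 at index 1 -> [-8, -6, 8, 19, 10, 30]
Partition 3: pivot=30 at index 5 -> [-8, -6, 8, 19, 10, 30]
Partition 4: pivot=10 at index 3 -> [-8, -6, 8, 10, 19, 30]


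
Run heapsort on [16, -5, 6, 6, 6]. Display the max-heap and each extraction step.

Build heap: [16, 6, 6, -5, 6]
Extract 16: [6, 6, 6, -5, 16]
Extract 6: [6, -5, 6, 6, 16]
Extract 6: [6, -5, 6, 6, 16]
Extract 6: [-5, 6, 6, 6, 16]


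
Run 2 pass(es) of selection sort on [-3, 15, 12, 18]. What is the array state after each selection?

Pass 1: Select minimum -3 at index 0, swap -> [-3, 15, 12, 18]
Pass 2: Select minimum 12 at index 2, swap -> [-3, 12, 15, 18]


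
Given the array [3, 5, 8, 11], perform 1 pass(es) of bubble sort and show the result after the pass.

After pass 1: [3, 5, 8, 11] (0 swaps)
Total swaps: 0


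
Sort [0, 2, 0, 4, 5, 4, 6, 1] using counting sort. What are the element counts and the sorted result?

Count array: [2, 1, 1, 0, 2, 1, 1]
(count[i] = number of elements equal to i)
Cumulative count: [2, 3, 4, 4, 6, 7, 8]
Sorted: [0, 0, 1, 2, 4, 4, 5, 6]


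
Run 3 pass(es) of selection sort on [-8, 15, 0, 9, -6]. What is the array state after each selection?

Pass 1: Select minimum -8 at index 0, swap -> [-8, 15, 0, 9, -6]
Pass 2: Select minimum -6 at index 4, swap -> [-8, -6, 0, 9, 15]
Pass 3: Select minimum 0 at index 2, swap -> [-8, -6, 0, 9, 15]


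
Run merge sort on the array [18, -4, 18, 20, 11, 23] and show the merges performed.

Divide and conquer:
  Merge [-4] + [18] -> [-4, 18]
  Merge [18] + [-4, 18] -> [-4, 18, 18]
  Merge [11] + [23] -> [11, 23]
  Merge [20] + [11, 23] -> [11, 20, 23]
  Merge [-4, 18, 18] + [11, 20, 23] -> [-4, 11, 18, 18, 20, 23]


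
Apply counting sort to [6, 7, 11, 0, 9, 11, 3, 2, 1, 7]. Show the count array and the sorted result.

Count array: [1, 1, 1, 1, 0, 0, 1, 2, 0, 1, 0, 2]
(count[i] = number of elements equal to i)
Cumulative count: [1, 2, 3, 4, 4, 4, 5, 7, 7, 8, 8, 10]
Sorted: [0, 1, 2, 3, 6, 7, 7, 9, 11, 11]


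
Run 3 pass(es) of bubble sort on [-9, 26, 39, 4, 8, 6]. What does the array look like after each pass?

After pass 1: [-9, 26, 4, 8, 6, 39] (3 swaps)
After pass 2: [-9, 4, 8, 6, 26, 39] (3 swaps)
After pass 3: [-9, 4, 6, 8, 26, 39] (1 swaps)
Total swaps: 7


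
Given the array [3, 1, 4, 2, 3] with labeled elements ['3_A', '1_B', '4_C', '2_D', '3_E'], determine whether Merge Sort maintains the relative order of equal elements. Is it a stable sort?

Trace Merge Sort on the labeled array (the key is the number; the letter only tracks identity):
  Merge [3_A] + [1_B] -> [1_B, 3_A]
  Merge [2_D] + [3_E] -> [2_D, 3_E]
  Merge [4_C] + [2_D, 3_E] -> [2_D, 3_E, 4_C]
  Merge [1_B, 3_A] + [2_D, 3_E, 4_C] -> [1_B, 2_D, 3_A, 3_E, 4_C]
Final order: [1_B, 2_D, 3_A, 3_E, 4_C]
Equal keys:
  value 3: originally 3_A, 3_E; after sorting 3_A, 3_E -> order preserved
All equal keys kept their original relative order. Merge Sort is stable: when the heads of the two halves are equal the merge takes from the left half first.
Answer: Stable


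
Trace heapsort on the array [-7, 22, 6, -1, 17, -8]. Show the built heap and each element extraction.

Build heap: [22, 17, 6, -1, -7, -8]
Extract 22: [17, -1, 6, -8, -7, 22]
Extract 17: [6, -1, -7, -8, 17, 22]
Extract 6: [-1, -8, -7, 6, 17, 22]
Extract -1: [-7, -8, -1, 6, 17, 22]
Extract -7: [-8, -7, -1, 6, 17, 22]


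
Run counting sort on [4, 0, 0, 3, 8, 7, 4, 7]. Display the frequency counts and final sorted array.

Count array: [2, 0, 0, 1, 2, 0, 0, 2, 1]
(count[i] = number of elements equal to i)
Cumulative count: [2, 2, 2, 3, 5, 5, 5, 7, 8]
Sorted: [0, 0, 3, 4, 4, 7, 7, 8]


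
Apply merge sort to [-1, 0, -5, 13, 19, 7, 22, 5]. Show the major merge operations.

Divide and conquer:
  Merge [-1] + [0] -> [-1, 0]
  Merge [-5] + [13] -> [-5, 13]
  Merge [-1, 0] + [-5, 13] -> [-5, -1, 0, 13]
  Merge [19] + [7] -> [7, 19]
  Merge [22] + [5] -> [5, 22]
  Merge [7, 19] + [5, 22] -> [5, 7, 19, 22]
  Merge [-5, -1, 0, 13] + [5, 7, 19, 22] -> [-5, -1, 0, 5, 7, 13, 19, 22]


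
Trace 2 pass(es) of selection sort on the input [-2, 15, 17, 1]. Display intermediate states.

Pass 1: Select minimum -2 at index 0, swap -> [-2, 15, 17, 1]
Pass 2: Select minimum 1 at index 3, swap -> [-2, 1, 17, 15]


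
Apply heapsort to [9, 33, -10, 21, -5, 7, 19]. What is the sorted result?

Build heap: [33, 21, 19, 9, -5, 7, -10]
Extract 33: [21, 9, 19, -10, -5, 7, 33]
Extract 21: [19, 9, 7, -10, -5, 21, 33]
Extract 19: [9, -5, 7, -10, 19, 21, 33]
Extract 9: [7, -5, -10, 9, 19, 21, 33]
Extract 7: [-5, -10, 7, 9, 19, 21, 33]
Extract -5: [-10, -5, 7, 9, 19, 21, 33]


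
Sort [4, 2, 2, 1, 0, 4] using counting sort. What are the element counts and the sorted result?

Count array: [1, 1, 2, 0, 2]
(count[i] = number of elements equal to i)
Cumulative count: [1, 2, 4, 4, 6]
Sorted: [0, 1, 2, 2, 4, 4]


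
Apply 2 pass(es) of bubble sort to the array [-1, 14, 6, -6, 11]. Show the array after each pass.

After pass 1: [-1, 6, -6, 11, 14] (3 swaps)
After pass 2: [-1, -6, 6, 11, 14] (1 swaps)
Total swaps: 4


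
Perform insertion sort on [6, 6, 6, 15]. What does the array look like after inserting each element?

First element 6 is already 'sorted'
Insert 6: shifted 0 elements -> [6, 6, 6, 15]
Insert 6: shifted 0 elements -> [6, 6, 6, 15]
Insert 15: shifted 0 elements -> [6, 6, 6, 15]


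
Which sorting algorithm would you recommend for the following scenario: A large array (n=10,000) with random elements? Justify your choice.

Best choice: Quicksort or Mergesort
Reason: Both have O(n log n) average case; quicksort has lower constant factors


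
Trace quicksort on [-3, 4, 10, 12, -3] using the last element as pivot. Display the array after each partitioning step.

Partition 1: pivot=-3 at index 1 -> [-3, -3, 10, 12, 4]
Partition 2: pivot=4 at index 2 -> [-3, -3, 4, 12, 10]
Partition 3: pivot=10 at index 3 -> [-3, -3, 4, 10, 12]


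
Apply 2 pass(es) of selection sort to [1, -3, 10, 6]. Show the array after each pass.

Pass 1: Select minimum -3 at index 1, swap -> [-3, 1, 10, 6]
Pass 2: Select minimum 1 at index 1, swap -> [-3, 1, 10, 6]


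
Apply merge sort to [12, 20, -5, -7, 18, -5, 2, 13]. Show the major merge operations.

Divide and conquer:
  Merge [12] + [20] -> [12, 20]
  Merge [-5] + [-7] -> [-7, -5]
  Merge [12, 20] + [-7, -5] -> [-7, -5, 12, 20]
  Merge [18] + [-5] -> [-5, 18]
  Merge [2] + [13] -> [2, 13]
  Merge [-5, 18] + [2, 13] -> [-5, 2, 13, 18]
  Merge [-7, -5, 12, 20] + [-5, 2, 13, 18] -> [-7, -5, -5, 2, 12, 13, 18, 20]


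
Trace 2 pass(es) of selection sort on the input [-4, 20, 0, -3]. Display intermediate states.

Pass 1: Select minimum -4 at index 0, swap -> [-4, 20, 0, -3]
Pass 2: Select minimum -3 at index 3, swap -> [-4, -3, 0, 20]


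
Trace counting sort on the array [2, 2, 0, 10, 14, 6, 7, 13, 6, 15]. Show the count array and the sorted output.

Count array: [1, 0, 2, 0, 0, 0, 2, 1, 0, 0, 1, 0, 0, 1, 1, 1]
(count[i] = number of elements equal to i)
Cumulative count: [1, 1, 3, 3, 3, 3, 5, 6, 6, 6, 7, 7, 7, 8, 9, 10]
Sorted: [0, 2, 2, 6, 6, 7, 10, 13, 14, 15]


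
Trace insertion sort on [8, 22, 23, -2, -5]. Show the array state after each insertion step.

First element 8 is already 'sorted'
Insert 22: shifted 0 elements -> [8, 22, 23, -2, -5]
Insert 23: shifted 0 elements -> [8, 22, 23, -2, -5]
Insert -2: shifted 3 elements -> [-2, 8, 22, 23, -5]
Insert -5: shifted 4 elements -> [-5, -2, 8, 22, 23]


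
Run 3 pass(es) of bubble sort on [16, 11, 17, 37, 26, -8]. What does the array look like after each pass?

After pass 1: [11, 16, 17, 26, -8, 37] (3 swaps)
After pass 2: [11, 16, 17, -8, 26, 37] (1 swaps)
After pass 3: [11, 16, -8, 17, 26, 37] (1 swaps)
Total swaps: 5


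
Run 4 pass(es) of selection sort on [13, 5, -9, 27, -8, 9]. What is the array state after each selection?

Pass 1: Select minimum -9 at index 2, swap -> [-9, 5, 13, 27, -8, 9]
Pass 2: Select minimum -8 at index 4, swap -> [-9, -8, 13, 27, 5, 9]
Pass 3: Select minimum 5 at index 4, swap -> [-9, -8, 5, 27, 13, 9]
Pass 4: Select minimum 9 at index 5, swap -> [-9, -8, 5, 9, 13, 27]


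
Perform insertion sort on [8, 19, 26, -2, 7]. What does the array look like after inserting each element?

First element 8 is already 'sorted'
Insert 19: shifted 0 elements -> [8, 19, 26, -2, 7]
Insert 26: shifted 0 elements -> [8, 19, 26, -2, 7]
Insert -2: shifted 3 elements -> [-2, 8, 19, 26, 7]
Insert 7: shifted 3 elements -> [-2, 7, 8, 19, 26]


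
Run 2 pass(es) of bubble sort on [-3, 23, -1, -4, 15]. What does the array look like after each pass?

After pass 1: [-3, -1, -4, 15, 23] (3 swaps)
After pass 2: [-3, -4, -1, 15, 23] (1 swaps)
Total swaps: 4


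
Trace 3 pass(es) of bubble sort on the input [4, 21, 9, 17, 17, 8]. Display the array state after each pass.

After pass 1: [4, 9, 17, 17, 8, 21] (4 swaps)
After pass 2: [4, 9, 17, 8, 17, 21] (1 swaps)
After pass 3: [4, 9, 8, 17, 17, 21] (1 swaps)
Total swaps: 6


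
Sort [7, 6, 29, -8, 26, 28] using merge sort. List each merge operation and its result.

Divide and conquer:
  Merge [6] + [29] -> [6, 29]
  Merge [7] + [6, 29] -> [6, 7, 29]
  Merge [26] + [28] -> [26, 28]
  Merge [-8] + [26, 28] -> [-8, 26, 28]
  Merge [6, 7, 29] + [-8, 26, 28] -> [-8, 6, 7, 26, 28, 29]


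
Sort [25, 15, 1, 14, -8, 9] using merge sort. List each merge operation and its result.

Divide and conquer:
  Merge [15] + [1] -> [1, 15]
  Merge [25] + [1, 15] -> [1, 15, 25]
  Merge [-8] + [9] -> [-8, 9]
  Merge [14] + [-8, 9] -> [-8, 9, 14]
  Merge [1, 15, 25] + [-8, 9, 14] -> [-8, 1, 9, 14, 15, 25]


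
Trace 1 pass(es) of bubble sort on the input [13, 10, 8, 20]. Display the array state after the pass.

After pass 1: [10, 8, 13, 20] (2 swaps)
Total swaps: 2


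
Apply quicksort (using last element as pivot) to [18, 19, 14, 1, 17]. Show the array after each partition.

Partition 1: pivot=17 at index 2 -> [14, 1, 17, 19, 18]
Partition 2: pivot=1 at index 0 -> [1, 14, 17, 19, 18]
Partition 3: pivot=18 at index 3 -> [1, 14, 17, 18, 19]


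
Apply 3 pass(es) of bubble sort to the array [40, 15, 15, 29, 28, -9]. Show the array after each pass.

After pass 1: [15, 15, 29, 28, -9, 40] (5 swaps)
After pass 2: [15, 15, 28, -9, 29, 40] (2 swaps)
After pass 3: [15, 15, -9, 28, 29, 40] (1 swaps)
Total swaps: 8


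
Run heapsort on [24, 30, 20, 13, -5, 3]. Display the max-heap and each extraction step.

Build heap: [30, 24, 20, 13, -5, 3]
Extract 30: [24, 13, 20, 3, -5, 30]
Extract 24: [20, 13, -5, 3, 24, 30]
Extract 20: [13, 3, -5, 20, 24, 30]
Extract 13: [3, -5, 13, 20, 24, 30]
Extract 3: [-5, 3, 13, 20, 24, 30]


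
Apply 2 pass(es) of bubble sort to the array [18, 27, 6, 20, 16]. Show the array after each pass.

After pass 1: [18, 6, 20, 16, 27] (3 swaps)
After pass 2: [6, 18, 16, 20, 27] (2 swaps)
Total swaps: 5


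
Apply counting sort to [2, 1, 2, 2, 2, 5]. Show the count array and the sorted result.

Count array: [0, 1, 4, 0, 0, 1]
(count[i] = number of elements equal to i)
Cumulative count: [0, 1, 5, 5, 5, 6]
Sorted: [1, 2, 2, 2, 2, 5]


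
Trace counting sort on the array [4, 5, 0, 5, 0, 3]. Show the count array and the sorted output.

Count array: [2, 0, 0, 1, 1, 2]
(count[i] = number of elements equal to i)
Cumulative count: [2, 2, 2, 3, 4, 6]
Sorted: [0, 0, 3, 4, 5, 5]


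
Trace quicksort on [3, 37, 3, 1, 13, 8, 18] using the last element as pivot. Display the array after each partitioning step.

Partition 1: pivot=18 at index 5 -> [3, 3, 1, 13, 8, 18, 37]
Partition 2: pivot=8 at index 3 -> [3, 3, 1, 8, 13, 18, 37]
Partition 3: pivot=1 at index 0 -> [1, 3, 3, 8, 13, 18, 37]
Partition 4: pivot=3 at index 2 -> [1, 3, 3, 8, 13, 18, 37]


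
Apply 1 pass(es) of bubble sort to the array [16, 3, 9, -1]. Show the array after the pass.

After pass 1: [3, 9, -1, 16] (3 swaps)
Total swaps: 3


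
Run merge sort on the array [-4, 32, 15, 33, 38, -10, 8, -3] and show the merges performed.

Divide and conquer:
  Merge [-4] + [32] -> [-4, 32]
  Merge [15] + [33] -> [15, 33]
  Merge [-4, 32] + [15, 33] -> [-4, 15, 32, 33]
  Merge [38] + [-10] -> [-10, 38]
  Merge [8] + [-3] -> [-3, 8]
  Merge [-10, 38] + [-3, 8] -> [-10, -3, 8, 38]
  Merge [-4, 15, 32, 33] + [-10, -3, 8, 38] -> [-10, -4, -3, 8, 15, 32, 33, 38]


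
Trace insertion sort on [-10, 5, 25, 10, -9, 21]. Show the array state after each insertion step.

First element -10 is already 'sorted'
Insert 5: shifted 0 elements -> [-10, 5, 25, 10, -9, 21]
Insert 25: shifted 0 elements -> [-10, 5, 25, 10, -9, 21]
Insert 10: shifted 1 elements -> [-10, 5, 10, 25, -9, 21]
Insert -9: shifted 3 elements -> [-10, -9, 5, 10, 25, 21]
Insert 21: shifted 1 elements -> [-10, -9, 5, 10, 21, 25]


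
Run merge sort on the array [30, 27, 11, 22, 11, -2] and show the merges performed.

Divide and conquer:
  Merge [27] + [11] -> [11, 27]
  Merge [30] + [11, 27] -> [11, 27, 30]
  Merge [11] + [-2] -> [-2, 11]
  Merge [22] + [-2, 11] -> [-2, 11, 22]
  Merge [11, 27, 30] + [-2, 11, 22] -> [-2, 11, 11, 22, 27, 30]


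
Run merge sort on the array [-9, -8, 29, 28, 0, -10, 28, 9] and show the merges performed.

Divide and conquer:
  Merge [-9] + [-8] -> [-9, -8]
  Merge [29] + [28] -> [28, 29]
  Merge [-9, -8] + [28, 29] -> [-9, -8, 28, 29]
  Merge [0] + [-10] -> [-10, 0]
  Merge [28] + [9] -> [9, 28]
  Merge [-10, 0] + [9, 28] -> [-10, 0, 9, 28]
  Merge [-9, -8, 28, 29] + [-10, 0, 9, 28] -> [-10, -9, -8, 0, 9, 28, 28, 29]


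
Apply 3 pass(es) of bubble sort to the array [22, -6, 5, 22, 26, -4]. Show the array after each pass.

After pass 1: [-6, 5, 22, 22, -4, 26] (3 swaps)
After pass 2: [-6, 5, 22, -4, 22, 26] (1 swaps)
After pass 3: [-6, 5, -4, 22, 22, 26] (1 swaps)
Total swaps: 5


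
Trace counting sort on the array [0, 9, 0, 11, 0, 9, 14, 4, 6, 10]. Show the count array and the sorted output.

Count array: [3, 0, 0, 0, 1, 0, 1, 0, 0, 2, 1, 1, 0, 0, 1]
(count[i] = number of elements equal to i)
Cumulative count: [3, 3, 3, 3, 4, 4, 5, 5, 5, 7, 8, 9, 9, 9, 10]
Sorted: [0, 0, 0, 4, 6, 9, 9, 10, 11, 14]


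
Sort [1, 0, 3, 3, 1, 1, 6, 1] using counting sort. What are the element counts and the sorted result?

Count array: [1, 4, 0, 2, 0, 0, 1]
(count[i] = number of elements equal to i)
Cumulative count: [1, 5, 5, 7, 7, 7, 8]
Sorted: [0, 1, 1, 1, 1, 3, 3, 6]


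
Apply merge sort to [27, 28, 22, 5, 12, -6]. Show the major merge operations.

Divide and conquer:
  Merge [28] + [22] -> [22, 28]
  Merge [27] + [22, 28] -> [22, 27, 28]
  Merge [12] + [-6] -> [-6, 12]
  Merge [5] + [-6, 12] -> [-6, 5, 12]
  Merge [22, 27, 28] + [-6, 5, 12] -> [-6, 5, 12, 22, 27, 28]


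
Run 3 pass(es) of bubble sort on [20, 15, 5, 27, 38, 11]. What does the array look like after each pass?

After pass 1: [15, 5, 20, 27, 11, 38] (3 swaps)
After pass 2: [5, 15, 20, 11, 27, 38] (2 swaps)
After pass 3: [5, 15, 11, 20, 27, 38] (1 swaps)
Total swaps: 6


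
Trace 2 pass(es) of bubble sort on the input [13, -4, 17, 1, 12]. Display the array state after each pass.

After pass 1: [-4, 13, 1, 12, 17] (3 swaps)
After pass 2: [-4, 1, 12, 13, 17] (2 swaps)
Total swaps: 5


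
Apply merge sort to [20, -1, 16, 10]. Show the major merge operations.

Divide and conquer:
  Merge [20] + [-1] -> [-1, 20]
  Merge [16] + [10] -> [10, 16]
  Merge [-1, 20] + [10, 16] -> [-1, 10, 16, 20]


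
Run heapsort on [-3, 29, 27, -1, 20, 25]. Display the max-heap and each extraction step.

Build heap: [29, 20, 27, -1, -3, 25]
Extract 29: [27, 20, 25, -1, -3, 29]
Extract 27: [25, 20, -3, -1, 27, 29]
Extract 25: [20, -1, -3, 25, 27, 29]
Extract 20: [-1, -3, 20, 25, 27, 29]
Extract -1: [-3, -1, 20, 25, 27, 29]


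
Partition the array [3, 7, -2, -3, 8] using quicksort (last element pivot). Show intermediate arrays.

Partition 1: pivot=8 at index 4 -> [3, 7, -2, -3, 8]
Partition 2: pivot=-3 at index 0 -> [-3, 7, -2, 3, 8]
Partition 3: pivot=3 at index 2 -> [-3, -2, 3, 7, 8]


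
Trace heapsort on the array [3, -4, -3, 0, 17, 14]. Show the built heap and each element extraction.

Build heap: [17, 3, 14, 0, -4, -3]
Extract 17: [14, 3, -3, 0, -4, 17]
Extract 14: [3, 0, -3, -4, 14, 17]
Extract 3: [0, -4, -3, 3, 14, 17]
Extract 0: [-3, -4, 0, 3, 14, 17]
Extract -3: [-4, -3, 0, 3, 14, 17]


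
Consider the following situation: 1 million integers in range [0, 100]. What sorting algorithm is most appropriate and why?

Best choice: Counting sort
Reason: O(n + k) where k=100 is small; linear time beats O(n log n)


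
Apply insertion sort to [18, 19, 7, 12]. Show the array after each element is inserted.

First element 18 is already 'sorted'
Insert 19: shifted 0 elements -> [18, 19, 7, 12]
Insert 7: shifted 2 elements -> [7, 18, 19, 12]
Insert 12: shifted 2 elements -> [7, 12, 18, 19]


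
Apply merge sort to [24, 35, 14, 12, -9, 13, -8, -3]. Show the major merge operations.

Divide and conquer:
  Merge [24] + [35] -> [24, 35]
  Merge [14] + [12] -> [12, 14]
  Merge [24, 35] + [12, 14] -> [12, 14, 24, 35]
  Merge [-9] + [13] -> [-9, 13]
  Merge [-8] + [-3] -> [-8, -3]
  Merge [-9, 13] + [-8, -3] -> [-9, -8, -3, 13]
  Merge [12, 14, 24, 35] + [-9, -8, -3, 13] -> [-9, -8, -3, 12, 13, 14, 24, 35]


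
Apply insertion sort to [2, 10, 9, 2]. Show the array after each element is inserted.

First element 2 is already 'sorted'
Insert 10: shifted 0 elements -> [2, 10, 9, 2]
Insert 9: shifted 1 elements -> [2, 9, 10, 2]
Insert 2: shifted 2 elements -> [2, 2, 9, 10]


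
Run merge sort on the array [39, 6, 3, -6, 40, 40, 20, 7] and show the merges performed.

Divide and conquer:
  Merge [39] + [6] -> [6, 39]
  Merge [3] + [-6] -> [-6, 3]
  Merge [6, 39] + [-6, 3] -> [-6, 3, 6, 39]
  Merge [40] + [40] -> [40, 40]
  Merge [20] + [7] -> [7, 20]
  Merge [40, 40] + [7, 20] -> [7, 20, 40, 40]
  Merge [-6, 3, 6, 39] + [7, 20, 40, 40] -> [-6, 3, 6, 7, 20, 39, 40, 40]


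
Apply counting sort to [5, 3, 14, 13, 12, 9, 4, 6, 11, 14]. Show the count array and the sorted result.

Count array: [0, 0, 0, 1, 1, 1, 1, 0, 0, 1, 0, 1, 1, 1, 2]
(count[i] = number of elements equal to i)
Cumulative count: [0, 0, 0, 1, 2, 3, 4, 4, 4, 5, 5, 6, 7, 8, 10]
Sorted: [3, 4, 5, 6, 9, 11, 12, 13, 14, 14]


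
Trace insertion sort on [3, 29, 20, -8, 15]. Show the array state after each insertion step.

First element 3 is already 'sorted'
Insert 29: shifted 0 elements -> [3, 29, 20, -8, 15]
Insert 20: shifted 1 elements -> [3, 20, 29, -8, 15]
Insert -8: shifted 3 elements -> [-8, 3, 20, 29, 15]
Insert 15: shifted 2 elements -> [-8, 3, 15, 20, 29]


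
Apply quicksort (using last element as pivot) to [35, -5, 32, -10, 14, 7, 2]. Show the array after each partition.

Partition 1: pivot=2 at index 2 -> [-5, -10, 2, 35, 14, 7, 32]
Partition 2: pivot=-10 at index 0 -> [-10, -5, 2, 35, 14, 7, 32]
Partition 3: pivot=32 at index 5 -> [-10, -5, 2, 14, 7, 32, 35]
Partition 4: pivot=7 at index 3 -> [-10, -5, 2, 7, 14, 32, 35]


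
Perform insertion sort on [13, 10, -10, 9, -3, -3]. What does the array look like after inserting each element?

First element 13 is already 'sorted'
Insert 10: shifted 1 elements -> [10, 13, -10, 9, -3, -3]
Insert -10: shifted 2 elements -> [-10, 10, 13, 9, -3, -3]
Insert 9: shifted 2 elements -> [-10, 9, 10, 13, -3, -3]
Insert -3: shifted 3 elements -> [-10, -3, 9, 10, 13, -3]
Insert -3: shifted 3 elements -> [-10, -3, -3, 9, 10, 13]


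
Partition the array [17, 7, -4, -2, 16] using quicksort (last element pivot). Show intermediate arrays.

Partition 1: pivot=16 at index 3 -> [7, -4, -2, 16, 17]
Partition 2: pivot=-2 at index 1 -> [-4, -2, 7, 16, 17]


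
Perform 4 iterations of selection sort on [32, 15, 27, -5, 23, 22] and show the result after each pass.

Pass 1: Select minimum -5 at index 3, swap -> [-5, 15, 27, 32, 23, 22]
Pass 2: Select minimum 15 at index 1, swap -> [-5, 15, 27, 32, 23, 22]
Pass 3: Select minimum 22 at index 5, swap -> [-5, 15, 22, 32, 23, 27]
Pass 4: Select minimum 23 at index 4, swap -> [-5, 15, 22, 23, 32, 27]


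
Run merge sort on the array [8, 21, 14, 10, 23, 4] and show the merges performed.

Divide and conquer:
  Merge [21] + [14] -> [14, 21]
  Merge [8] + [14, 21] -> [8, 14, 21]
  Merge [23] + [4] -> [4, 23]
  Merge [10] + [4, 23] -> [4, 10, 23]
  Merge [8, 14, 21] + [4, 10, 23] -> [4, 8, 10, 14, 21, 23]


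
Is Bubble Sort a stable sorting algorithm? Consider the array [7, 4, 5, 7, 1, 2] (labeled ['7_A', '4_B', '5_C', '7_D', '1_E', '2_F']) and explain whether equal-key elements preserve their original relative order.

Trace Bubble Sort on the labeled array (the key is the number; the letter only tracks identity):
  After pass 1: [4_B, 5_C, 7_A, 1_E, 2_F, 7_D]
  After pass 2: [4_B, 5_C, 1_E, 2_F, 7_A, 7_D]
  After pass 3: [4_B, 1_E, 2_F, 5_C, 7_A, 7_D]
  After pass 4: [1_E, 2_F, 4_B, 5_C, 7_A, 7_D]
  After pass 5: [1_E, 2_F, 4_B, 5_C, 7_A, 7_D] (no swaps, done)
Final order: [1_E, 2_F, 4_B, 5_C, 7_A, 7_D]
Equal keys:
  value 7: originally 7_A, 7_D; after sorting 7_A, 7_D -> order preserved
All equal keys kept their original relative order. Bubble Sort is stable: it only swaps adjacent elements when the left one is strictly greater, so equal keys never move past each other.
Answer: Stable


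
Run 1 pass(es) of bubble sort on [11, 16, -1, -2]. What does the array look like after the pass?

After pass 1: [11, -1, -2, 16] (2 swaps)
Total swaps: 2


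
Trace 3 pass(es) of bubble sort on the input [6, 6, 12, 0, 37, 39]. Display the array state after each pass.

After pass 1: [6, 6, 0, 12, 37, 39] (1 swaps)
After pass 2: [6, 0, 6, 12, 37, 39] (1 swaps)
After pass 3: [0, 6, 6, 12, 37, 39] (1 swaps)
Total swaps: 3


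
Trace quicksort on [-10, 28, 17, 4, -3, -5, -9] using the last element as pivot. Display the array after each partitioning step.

Partition 1: pivot=-9 at index 1 -> [-10, -9, 17, 4, -3, -5, 28]
Partition 2: pivot=28 at index 6 -> [-10, -9, 17, 4, -3, -5, 28]
Partition 3: pivot=-5 at index 2 -> [-10, -9, -5, 4, -3, 17, 28]
Partition 4: pivot=17 at index 5 -> [-10, -9, -5, 4, -3, 17, 28]
Partition 5: pivot=-3 at index 3 -> [-10, -9, -5, -3, 4, 17, 28]


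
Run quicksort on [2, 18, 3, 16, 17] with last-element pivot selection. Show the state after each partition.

Partition 1: pivot=17 at index 3 -> [2, 3, 16, 17, 18]
Partition 2: pivot=16 at index 2 -> [2, 3, 16, 17, 18]
Partition 3: pivot=3 at index 1 -> [2, 3, 16, 17, 18]


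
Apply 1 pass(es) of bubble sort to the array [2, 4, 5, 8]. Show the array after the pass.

After pass 1: [2, 4, 5, 8] (0 swaps)
Total swaps: 0


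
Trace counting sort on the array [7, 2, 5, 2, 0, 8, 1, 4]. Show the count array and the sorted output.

Count array: [1, 1, 2, 0, 1, 1, 0, 1, 1]
(count[i] = number of elements equal to i)
Cumulative count: [1, 2, 4, 4, 5, 6, 6, 7, 8]
Sorted: [0, 1, 2, 2, 4, 5, 7, 8]


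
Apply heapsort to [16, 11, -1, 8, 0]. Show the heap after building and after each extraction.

Build heap: [16, 11, -1, 8, 0]
Extract 16: [11, 8, -1, 0, 16]
Extract 11: [8, 0, -1, 11, 16]
Extract 8: [0, -1, 8, 11, 16]
Extract 0: [-1, 0, 8, 11, 16]
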